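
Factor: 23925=3^1*5^2*11^1*29^1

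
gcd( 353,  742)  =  1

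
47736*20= 954720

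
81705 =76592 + 5113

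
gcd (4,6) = 2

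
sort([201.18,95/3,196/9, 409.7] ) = [ 196/9,95/3, 201.18, 409.7 ] 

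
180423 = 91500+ 88923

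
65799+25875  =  91674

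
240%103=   34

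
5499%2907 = 2592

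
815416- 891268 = - 75852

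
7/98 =1/14 = 0.07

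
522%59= 50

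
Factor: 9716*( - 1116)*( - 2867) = 2^4 * 3^2*7^1*31^1*47^1*61^1*347^1 = 31087041552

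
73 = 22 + 51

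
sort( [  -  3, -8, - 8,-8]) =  [ - 8, - 8, - 8, - 3 ] 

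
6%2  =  0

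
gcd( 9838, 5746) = 2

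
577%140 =17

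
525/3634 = 525/3634 = 0.14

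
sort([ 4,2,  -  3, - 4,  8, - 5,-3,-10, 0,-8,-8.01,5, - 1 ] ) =[ - 10, - 8.01, - 8, - 5, - 4, - 3, - 3, - 1,  0,2, 4 , 5  ,  8 ]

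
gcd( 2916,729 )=729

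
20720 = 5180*4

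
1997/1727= 1997/1727 = 1.16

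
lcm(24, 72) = 72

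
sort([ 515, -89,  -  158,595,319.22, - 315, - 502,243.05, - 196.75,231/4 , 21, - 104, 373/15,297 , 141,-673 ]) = [- 673, - 502, - 315, - 196.75, - 158, - 104, - 89 , 21, 373/15,231/4 , 141, 243.05, 297,319.22 , 515, 595] 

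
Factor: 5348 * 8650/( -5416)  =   - 5782525/677 = -  5^2 * 7^1 * 173^1*191^1*677^( - 1)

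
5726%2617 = 492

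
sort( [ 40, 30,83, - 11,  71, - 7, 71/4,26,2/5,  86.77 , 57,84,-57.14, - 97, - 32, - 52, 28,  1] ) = [ - 97, - 57.14,-52, - 32, - 11,- 7, 2/5,  1,  71/4,  26,28, 30,40,57,71, 83,84, 86.77]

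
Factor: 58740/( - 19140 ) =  - 29^( - 1 )*89^1 =- 89/29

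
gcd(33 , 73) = 1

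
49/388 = 49/388  =  0.13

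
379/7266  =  379/7266 = 0.05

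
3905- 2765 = 1140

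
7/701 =7/701  =  0.01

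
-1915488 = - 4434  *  432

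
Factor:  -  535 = -5^1 *107^1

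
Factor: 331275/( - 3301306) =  - 2^ (- 1)*3^1 * 5^2 * 7^1*211^( - 1) * 631^1*7823^( - 1)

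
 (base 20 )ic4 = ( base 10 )7444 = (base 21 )gia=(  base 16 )1D14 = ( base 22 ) f88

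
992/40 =124/5  =  24.80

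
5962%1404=346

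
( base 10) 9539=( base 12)562B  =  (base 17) 1G02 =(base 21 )10d5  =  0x2543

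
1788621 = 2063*867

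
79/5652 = 79/5652 = 0.01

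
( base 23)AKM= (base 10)5772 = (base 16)168C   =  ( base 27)7ol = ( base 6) 42420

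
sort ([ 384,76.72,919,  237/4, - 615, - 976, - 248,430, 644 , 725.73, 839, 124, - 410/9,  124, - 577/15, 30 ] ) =[ - 976, - 615,-248, - 410/9,-577/15,30 , 237/4,76.72,124,124,384,  430,644,725.73,839,919 ]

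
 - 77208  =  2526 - 79734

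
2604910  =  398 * 6545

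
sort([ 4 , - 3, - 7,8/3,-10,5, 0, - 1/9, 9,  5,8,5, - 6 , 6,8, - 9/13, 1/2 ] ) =[- 10,-7 ,- 6,  -  3, - 9/13, - 1/9, 0, 1/2, 8/3,4, 5,5, 5, 6, 8,8, 9 ]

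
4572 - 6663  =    -  2091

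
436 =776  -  340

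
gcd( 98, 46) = 2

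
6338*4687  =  29706206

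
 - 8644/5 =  - 8644/5 = - 1728.80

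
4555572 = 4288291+267281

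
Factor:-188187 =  - 3^1*149^1*421^1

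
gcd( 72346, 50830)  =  2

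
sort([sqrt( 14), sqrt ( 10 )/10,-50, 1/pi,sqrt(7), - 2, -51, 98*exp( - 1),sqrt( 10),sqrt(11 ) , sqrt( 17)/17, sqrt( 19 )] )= [ -51, - 50, - 2,sqrt(17 )/17, sqrt( 10) /10, 1/pi,sqrt( 7), sqrt(10), sqrt(11),sqrt(14 ),  sqrt(19 ),98 * exp( - 1)]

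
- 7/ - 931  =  1/133  =  0.01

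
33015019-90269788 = -57254769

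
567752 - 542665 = 25087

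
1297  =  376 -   -  921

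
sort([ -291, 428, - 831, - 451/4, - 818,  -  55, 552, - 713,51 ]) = [  -  831, - 818, - 713, - 291, - 451/4,  -  55,  51, 428  ,  552 ]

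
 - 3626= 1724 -5350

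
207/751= 207/751 = 0.28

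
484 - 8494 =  - 8010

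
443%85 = 18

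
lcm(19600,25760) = 901600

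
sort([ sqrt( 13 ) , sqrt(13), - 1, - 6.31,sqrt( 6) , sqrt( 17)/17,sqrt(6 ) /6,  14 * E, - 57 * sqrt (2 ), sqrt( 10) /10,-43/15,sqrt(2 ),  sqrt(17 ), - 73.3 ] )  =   [-57*sqrt( 2), - 73.3, - 6.31, - 43/15, - 1,sqrt(17)/17,sqrt( 10) /10,sqrt(6)/6, sqrt(2 ),sqrt( 6),sqrt(13),sqrt(13 ),sqrt( 17),  14* E]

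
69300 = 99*700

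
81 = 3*27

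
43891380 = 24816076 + 19075304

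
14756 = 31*476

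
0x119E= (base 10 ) 4510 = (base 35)3NU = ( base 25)75A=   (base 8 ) 10636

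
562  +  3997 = 4559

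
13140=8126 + 5014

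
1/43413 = 1/43413= 0.00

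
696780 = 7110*98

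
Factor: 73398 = 2^1*3^1*13^1 * 941^1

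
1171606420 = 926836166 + 244770254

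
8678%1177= 439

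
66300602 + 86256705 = 152557307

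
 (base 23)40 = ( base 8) 134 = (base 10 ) 92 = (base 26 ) 3e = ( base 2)1011100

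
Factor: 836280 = 2^3*3^2*5^1*23^1*101^1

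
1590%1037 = 553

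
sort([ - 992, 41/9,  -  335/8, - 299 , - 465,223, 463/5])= [  -  992, - 465, - 299, - 335/8, 41/9 , 463/5 , 223 ] 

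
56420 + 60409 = 116829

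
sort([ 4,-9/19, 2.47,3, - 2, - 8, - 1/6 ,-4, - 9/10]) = [ - 8, - 4, - 2,-9/10, - 9/19, - 1/6, 2.47,3,4]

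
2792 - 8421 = -5629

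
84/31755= 28/10585 = 0.00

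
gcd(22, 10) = 2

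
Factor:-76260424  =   - 2^3*269^1*35437^1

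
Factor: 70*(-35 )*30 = - 2^2*3^1*5^3*7^2 = -  73500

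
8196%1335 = 186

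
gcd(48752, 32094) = 2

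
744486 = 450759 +293727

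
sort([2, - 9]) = [ - 9 , 2]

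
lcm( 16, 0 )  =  0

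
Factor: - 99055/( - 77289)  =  3^( - 1 ) * 5^1*11^1*1801^1*25763^ ( - 1) 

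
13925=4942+8983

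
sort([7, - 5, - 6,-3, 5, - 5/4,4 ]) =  [ - 6, - 5,  -  3, - 5/4,4, 5,7] 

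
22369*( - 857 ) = - 19170233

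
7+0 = 7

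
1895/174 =10 + 155/174 = 10.89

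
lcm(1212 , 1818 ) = 3636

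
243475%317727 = 243475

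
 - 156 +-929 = -1085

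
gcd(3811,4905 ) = 1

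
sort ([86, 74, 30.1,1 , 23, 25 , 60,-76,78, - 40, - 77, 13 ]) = [ -77, - 76,- 40, 1,13, 23,25, 30.1,60,74,78, 86]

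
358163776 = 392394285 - 34230509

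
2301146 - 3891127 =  - 1589981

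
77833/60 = 77833/60 = 1297.22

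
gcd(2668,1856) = 116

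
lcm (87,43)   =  3741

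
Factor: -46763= - 101^1*463^1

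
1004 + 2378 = 3382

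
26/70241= 26/70241 = 0.00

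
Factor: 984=2^3*3^1*41^1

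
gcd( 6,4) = 2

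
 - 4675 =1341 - 6016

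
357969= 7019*51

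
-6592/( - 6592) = 1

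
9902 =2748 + 7154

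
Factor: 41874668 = 2^2*11^1*951697^1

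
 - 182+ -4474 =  -4656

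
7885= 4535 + 3350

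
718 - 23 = 695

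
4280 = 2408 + 1872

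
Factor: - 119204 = - 2^2*17^1*1753^1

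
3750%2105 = 1645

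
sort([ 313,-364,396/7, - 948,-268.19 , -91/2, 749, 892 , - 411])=[-948,-411,-364, - 268.19,-91/2,396/7,313,749, 892]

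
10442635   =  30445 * 343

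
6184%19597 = 6184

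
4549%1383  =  400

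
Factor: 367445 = 5^1*13^1*5653^1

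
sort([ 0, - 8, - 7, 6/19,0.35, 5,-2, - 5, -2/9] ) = [ - 8, - 7, - 5, - 2, - 2/9, 0,6/19  ,  0.35 , 5] 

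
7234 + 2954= 10188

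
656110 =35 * 18746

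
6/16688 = 3/8344  =  0.00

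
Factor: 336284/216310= 754/485 = 2^1*5^( - 1)*13^1*29^1*97^(-1 )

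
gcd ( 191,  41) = 1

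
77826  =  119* 654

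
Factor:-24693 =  - 3^1*8231^1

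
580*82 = 47560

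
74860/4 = 18715 = 18715.00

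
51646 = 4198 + 47448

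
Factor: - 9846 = -2^1*3^2*547^1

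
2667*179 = 477393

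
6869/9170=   6869/9170= 0.75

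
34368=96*358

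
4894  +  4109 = 9003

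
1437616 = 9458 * 152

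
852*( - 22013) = - 18755076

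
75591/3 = 25197 = 25197.00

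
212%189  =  23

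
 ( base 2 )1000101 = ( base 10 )69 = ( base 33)23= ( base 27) 2F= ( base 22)33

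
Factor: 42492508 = 2^2*59^1*180053^1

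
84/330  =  14/55 = 0.25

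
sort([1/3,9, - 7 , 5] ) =[-7 , 1/3, 5, 9 ] 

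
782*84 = 65688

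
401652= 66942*6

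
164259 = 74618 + 89641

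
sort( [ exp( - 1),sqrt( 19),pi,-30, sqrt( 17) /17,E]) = [ - 30,sqrt( 17) /17,exp( - 1 ),E,pi, sqrt( 19 ) ] 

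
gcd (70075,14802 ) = 1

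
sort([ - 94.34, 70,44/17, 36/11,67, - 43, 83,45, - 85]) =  [ - 94.34, - 85, - 43, 44/17, 36/11, 45,67,70,83]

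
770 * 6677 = 5141290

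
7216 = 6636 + 580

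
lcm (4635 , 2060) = 18540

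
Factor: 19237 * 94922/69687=1826014514/69687 = 2^1*3^( - 3) * 29^(  -  1 )*31^1  *  89^(  -  1 )*1531^1*19237^1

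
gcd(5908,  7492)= 4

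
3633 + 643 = 4276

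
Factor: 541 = 541^1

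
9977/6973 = 1 + 3004/6973=1.43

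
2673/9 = 297 = 297.00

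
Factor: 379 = 379^1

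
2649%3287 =2649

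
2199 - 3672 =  - 1473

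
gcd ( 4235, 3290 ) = 35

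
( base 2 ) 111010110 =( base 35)DF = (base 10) 470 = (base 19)15e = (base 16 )1d6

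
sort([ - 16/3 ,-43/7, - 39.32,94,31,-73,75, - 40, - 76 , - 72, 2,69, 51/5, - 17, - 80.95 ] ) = [ - 80.95, - 76, - 73, - 72,  -  40, - 39.32, - 17, - 43/7, - 16/3 , 2 , 51/5, 31,  69,75, 94 ]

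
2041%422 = 353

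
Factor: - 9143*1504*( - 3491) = 2^5*41^1*47^1*223^1*3491^1 = 48004992352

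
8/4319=8/4319 = 0.00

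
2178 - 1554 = 624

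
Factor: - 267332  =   - 2^2*13^1*53^1 * 97^1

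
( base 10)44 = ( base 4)230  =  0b101100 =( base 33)1B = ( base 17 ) 2A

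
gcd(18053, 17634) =1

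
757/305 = 757/305 = 2.48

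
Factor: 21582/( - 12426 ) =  - 33/19 = - 3^1*11^1*19^( - 1) 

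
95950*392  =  37612400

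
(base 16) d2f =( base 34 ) 2v9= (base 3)11122000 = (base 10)3375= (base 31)3fr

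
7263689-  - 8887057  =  16150746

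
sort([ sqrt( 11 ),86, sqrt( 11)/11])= [sqrt (11)/11,  sqrt( 11),86 ] 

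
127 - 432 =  - 305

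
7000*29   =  203000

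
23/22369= 23/22369 = 0.00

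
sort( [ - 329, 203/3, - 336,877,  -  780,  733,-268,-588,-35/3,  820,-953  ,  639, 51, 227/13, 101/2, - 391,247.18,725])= [-953,-780,-588,-391, - 336,-329 , - 268, - 35/3, 227/13, 101/2, 51, 203/3, 247.18,  639,725, 733, 820, 877 ]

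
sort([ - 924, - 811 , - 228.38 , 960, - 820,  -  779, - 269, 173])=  [-924, - 820, - 811, - 779,-269, - 228.38,173,960]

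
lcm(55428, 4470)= 277140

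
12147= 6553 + 5594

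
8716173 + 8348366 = 17064539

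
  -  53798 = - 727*74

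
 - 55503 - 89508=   -  145011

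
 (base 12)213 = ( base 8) 457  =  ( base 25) c3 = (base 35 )8N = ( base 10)303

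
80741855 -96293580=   -  15551725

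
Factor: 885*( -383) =  -  3^1*5^1 * 59^1 * 383^1 =- 338955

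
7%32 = 7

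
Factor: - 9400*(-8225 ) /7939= 2^3*5^4 * 7^1*17^( - 1) * 47^2*467^ (-1) = 77315000/7939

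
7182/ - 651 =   -  12  +  30/31 = -11.03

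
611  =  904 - 293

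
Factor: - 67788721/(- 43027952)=2^ (- 4 ) * 7^1 *13^1*17^( - 1)*73^( - 1)*197^( - 1 )*241^1*281^1 = 6162611/3911632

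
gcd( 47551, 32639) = 1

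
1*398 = 398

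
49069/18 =2726  +  1/18  =  2726.06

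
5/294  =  5/294= 0.02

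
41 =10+31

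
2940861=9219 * 319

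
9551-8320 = 1231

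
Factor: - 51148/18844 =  - 7^(-1 )*19^1 = - 19/7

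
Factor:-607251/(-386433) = 3^ (  -  1)*41^1*4937^1*42937^(- 1)   =  202417/128811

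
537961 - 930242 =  - 392281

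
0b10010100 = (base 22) 6G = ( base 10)148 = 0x94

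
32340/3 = 10780 = 10780.00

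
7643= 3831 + 3812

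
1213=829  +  384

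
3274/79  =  41 + 35/79 = 41.44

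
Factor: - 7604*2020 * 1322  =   - 2^5*5^1*101^1*661^1*1901^1 = - 20306025760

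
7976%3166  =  1644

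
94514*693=65498202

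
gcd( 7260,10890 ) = 3630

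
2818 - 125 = 2693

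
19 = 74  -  55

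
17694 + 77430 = 95124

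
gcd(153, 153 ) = 153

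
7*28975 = 202825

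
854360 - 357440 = 496920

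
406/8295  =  58/1185  =  0.05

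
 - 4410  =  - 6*735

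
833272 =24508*34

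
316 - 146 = 170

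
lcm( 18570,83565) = 167130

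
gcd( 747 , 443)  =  1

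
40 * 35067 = 1402680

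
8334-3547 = 4787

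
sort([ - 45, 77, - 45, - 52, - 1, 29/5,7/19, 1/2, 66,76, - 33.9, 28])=[ - 52, - 45,-45,-33.9, - 1 , 7/19,  1/2,29/5,28, 66,76, 77]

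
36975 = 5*7395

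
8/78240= 1/9780=0.00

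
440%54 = 8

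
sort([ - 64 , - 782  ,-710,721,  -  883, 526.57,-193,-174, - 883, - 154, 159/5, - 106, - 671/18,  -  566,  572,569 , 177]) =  [ - 883,-883, - 782, - 710, - 566, - 193,-174, - 154, - 106,-64, - 671/18,159/5,  177, 526.57  ,  569,  572,  721]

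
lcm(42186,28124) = 84372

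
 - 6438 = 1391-7829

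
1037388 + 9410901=10448289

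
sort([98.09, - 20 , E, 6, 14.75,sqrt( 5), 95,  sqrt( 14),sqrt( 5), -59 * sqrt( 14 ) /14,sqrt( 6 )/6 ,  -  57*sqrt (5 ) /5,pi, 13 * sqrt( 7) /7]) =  [  -  57 *sqrt (5)/5, - 20, - 59*sqrt( 14) /14,  sqrt(6 )/6, sqrt(5 ),sqrt( 5),E,pi, sqrt( 14 ), 13 * sqrt( 7) /7,6,  14.75,95, 98.09]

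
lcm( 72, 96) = 288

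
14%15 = 14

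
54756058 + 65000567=119756625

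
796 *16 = 12736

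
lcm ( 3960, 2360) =233640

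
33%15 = 3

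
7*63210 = 442470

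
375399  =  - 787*( - 477 )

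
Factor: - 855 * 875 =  -3^2 * 5^4*7^1*19^1 = -748125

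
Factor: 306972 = 2^2* 3^2*8527^1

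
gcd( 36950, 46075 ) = 25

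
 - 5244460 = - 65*80684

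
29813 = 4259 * 7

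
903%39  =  6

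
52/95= 52/95 = 0.55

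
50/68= 25/34 =0.74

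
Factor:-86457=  - 3^1 * 7^1 * 23^1 * 179^1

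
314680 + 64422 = 379102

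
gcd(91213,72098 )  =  1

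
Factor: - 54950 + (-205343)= - 260293= - 11^1 * 23663^1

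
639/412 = 639/412 = 1.55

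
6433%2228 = 1977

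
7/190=7/190 = 0.04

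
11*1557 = 17127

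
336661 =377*893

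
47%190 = 47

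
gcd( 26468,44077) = 1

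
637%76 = 29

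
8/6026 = 4/3013= 0.00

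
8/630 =4/315=0.01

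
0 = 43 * 0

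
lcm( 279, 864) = 26784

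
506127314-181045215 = 325082099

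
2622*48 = 125856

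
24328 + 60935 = 85263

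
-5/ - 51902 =5/51902 = 0.00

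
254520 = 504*505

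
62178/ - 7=  -  62178/7 = - 8882.57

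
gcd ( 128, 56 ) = 8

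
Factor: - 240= - 2^4*3^1*5^1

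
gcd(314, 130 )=2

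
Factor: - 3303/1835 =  - 9/5=- 3^2*5^ ( - 1)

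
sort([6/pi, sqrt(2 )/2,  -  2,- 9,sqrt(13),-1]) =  [  -  9, - 2, - 1,  sqrt( 2) /2,6/pi,sqrt(13)] 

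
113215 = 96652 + 16563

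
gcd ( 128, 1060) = 4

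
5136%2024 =1088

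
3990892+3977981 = 7968873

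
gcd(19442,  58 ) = 2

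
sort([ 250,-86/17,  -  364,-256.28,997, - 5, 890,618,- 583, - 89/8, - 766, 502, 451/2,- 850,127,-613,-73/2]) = [ -850,-766,-613, - 583,-364, - 256.28,-73/2, - 89/8, - 86/17, - 5,  127, 451/2,250, 502,  618 , 890, 997 ]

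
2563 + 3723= 6286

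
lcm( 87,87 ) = 87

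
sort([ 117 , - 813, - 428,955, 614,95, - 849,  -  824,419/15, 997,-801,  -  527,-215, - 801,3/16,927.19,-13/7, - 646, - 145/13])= [  -  849,-824,  -  813, - 801 , - 801, - 646,-527, - 428,- 215, - 145/13 , - 13/7, 3/16, 419/15,95,117,614, 927.19,  955,997]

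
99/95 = 1+ 4/95 = 1.04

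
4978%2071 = 836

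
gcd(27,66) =3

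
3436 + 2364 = 5800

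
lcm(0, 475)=0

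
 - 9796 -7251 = - 17047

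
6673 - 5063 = 1610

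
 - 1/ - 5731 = 1/5731 = 0.00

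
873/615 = 291/205 = 1.42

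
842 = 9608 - 8766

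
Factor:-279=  - 3^2*31^1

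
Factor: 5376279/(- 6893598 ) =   -  1792093/2297866 = - 2^( - 1)*1148933^(-1 ) * 1792093^1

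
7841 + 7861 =15702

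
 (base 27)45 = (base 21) 58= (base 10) 113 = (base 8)161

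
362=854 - 492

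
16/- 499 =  - 16/499=- 0.03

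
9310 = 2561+6749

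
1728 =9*192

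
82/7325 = 82/7325=0.01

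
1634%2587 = 1634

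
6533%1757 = 1262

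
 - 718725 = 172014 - 890739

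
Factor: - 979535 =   -  5^1 * 195907^1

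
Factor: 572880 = 2^4*3^1*5^1*7^1*11^1 * 31^1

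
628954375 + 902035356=1530989731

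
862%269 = 55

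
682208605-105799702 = 576408903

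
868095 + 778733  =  1646828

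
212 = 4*53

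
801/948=267/316 = 0.84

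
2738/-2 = -1369/1 =-1369.00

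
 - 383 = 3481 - 3864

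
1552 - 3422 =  - 1870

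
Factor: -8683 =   -  19^1*457^1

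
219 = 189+30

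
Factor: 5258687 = 7^1 * 19^2 * 2081^1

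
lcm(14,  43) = 602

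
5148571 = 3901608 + 1246963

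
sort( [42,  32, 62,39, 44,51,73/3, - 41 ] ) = [ - 41,73/3,32, 39 , 42,  44,51,62 ]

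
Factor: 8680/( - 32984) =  - 5^1 * 19^( - 1 ) = - 5/19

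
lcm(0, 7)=0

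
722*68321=49327762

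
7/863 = 7/863 = 0.01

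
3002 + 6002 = 9004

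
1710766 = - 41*( - 41726 ) 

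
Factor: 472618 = 2^1*67^1*3527^1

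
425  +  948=1373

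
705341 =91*7751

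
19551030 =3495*5594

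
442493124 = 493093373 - 50600249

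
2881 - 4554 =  - 1673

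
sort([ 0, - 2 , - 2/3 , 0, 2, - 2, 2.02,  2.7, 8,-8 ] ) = [ - 8 , - 2 , - 2,-2/3, 0, 0,  2, 2.02, 2.7,8]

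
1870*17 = 31790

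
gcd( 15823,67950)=1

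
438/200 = 2 + 19/100 = 2.19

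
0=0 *792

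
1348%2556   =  1348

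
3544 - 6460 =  - 2916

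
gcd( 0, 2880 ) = 2880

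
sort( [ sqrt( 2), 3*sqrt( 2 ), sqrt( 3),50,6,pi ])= [sqrt( 2), sqrt(3),pi,3*sqrt( 2 ),6, 50]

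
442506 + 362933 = 805439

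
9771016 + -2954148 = 6816868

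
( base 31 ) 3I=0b1101111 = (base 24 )4f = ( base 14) 7D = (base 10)111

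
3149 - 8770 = -5621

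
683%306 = 71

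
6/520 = 3/260=0.01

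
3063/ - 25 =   -  123  +  12/25 = -122.52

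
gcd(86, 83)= 1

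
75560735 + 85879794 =161440529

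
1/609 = 1/609= 0.00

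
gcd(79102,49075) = 1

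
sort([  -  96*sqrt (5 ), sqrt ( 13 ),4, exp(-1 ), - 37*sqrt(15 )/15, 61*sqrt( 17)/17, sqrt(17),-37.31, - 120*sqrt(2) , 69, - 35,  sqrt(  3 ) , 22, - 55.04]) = [ - 96*sqrt(5),-120*sqrt(2),  -  55.04,-37.31, - 35, - 37*sqrt( 15 )/15,exp( - 1), sqrt( 3 ), sqrt(13 ), 4,  sqrt(17),61 * sqrt( 17) /17, 22, 69]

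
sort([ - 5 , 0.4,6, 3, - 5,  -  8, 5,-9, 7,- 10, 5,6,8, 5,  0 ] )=[ - 10, - 9,- 8,-5, - 5,0, 0.4, 3, 5, 5,5, 6, 6,7,  8 ] 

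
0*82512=0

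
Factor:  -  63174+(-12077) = -75251 = -11^1*6841^1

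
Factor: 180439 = 7^1*149^1*173^1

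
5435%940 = 735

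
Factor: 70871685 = 3^1*5^1*59^1*73^1 * 1097^1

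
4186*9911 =41487446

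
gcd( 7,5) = 1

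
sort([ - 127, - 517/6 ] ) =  [ - 127, - 517/6]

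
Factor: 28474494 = 2^1*3^1*4745749^1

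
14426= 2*7213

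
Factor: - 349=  - 349^1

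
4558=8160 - 3602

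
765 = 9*85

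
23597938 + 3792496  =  27390434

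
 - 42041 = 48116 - 90157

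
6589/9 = 732+1/9 = 732.11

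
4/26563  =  4/26563 = 0.00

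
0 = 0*3243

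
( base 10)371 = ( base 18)12B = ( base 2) 101110011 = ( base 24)fb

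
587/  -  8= - 74 + 5/8 = - 73.38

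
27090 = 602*45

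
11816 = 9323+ 2493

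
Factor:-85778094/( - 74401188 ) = 2^ ( - 1 )*19^( - 1)*47^ ( -1)*53^( -1 )*59^1*131^( - 1)*293^1*827^1 = 14296349/12400198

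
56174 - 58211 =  - 2037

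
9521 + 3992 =13513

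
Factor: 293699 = 7^1*41957^1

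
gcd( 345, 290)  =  5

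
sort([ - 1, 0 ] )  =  [ -1,0]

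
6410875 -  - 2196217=8607092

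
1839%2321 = 1839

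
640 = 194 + 446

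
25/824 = 25/824 = 0.03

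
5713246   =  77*74198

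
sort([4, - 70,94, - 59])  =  [ - 70, -59,4, 94]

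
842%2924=842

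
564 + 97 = 661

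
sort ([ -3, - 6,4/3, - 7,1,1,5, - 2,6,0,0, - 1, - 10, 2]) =[ - 10, - 7,-6, - 3, - 2, - 1,0, 0,1 , 1,4/3, 2, 5,  6]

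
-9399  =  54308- 63707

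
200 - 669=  - 469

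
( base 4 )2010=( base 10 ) 132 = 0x84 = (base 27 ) 4o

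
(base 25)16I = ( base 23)1BB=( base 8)1431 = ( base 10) 793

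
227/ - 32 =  - 227/32 =-7.09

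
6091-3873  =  2218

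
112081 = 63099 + 48982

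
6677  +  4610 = 11287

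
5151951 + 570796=5722747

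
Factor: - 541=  - 541^1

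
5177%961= 372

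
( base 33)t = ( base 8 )35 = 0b11101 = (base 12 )25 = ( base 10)29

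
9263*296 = 2741848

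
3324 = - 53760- - 57084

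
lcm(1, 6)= 6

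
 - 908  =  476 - 1384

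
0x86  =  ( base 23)5J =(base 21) 68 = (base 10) 134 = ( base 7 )251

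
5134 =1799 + 3335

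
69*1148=79212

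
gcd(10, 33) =1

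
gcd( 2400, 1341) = 3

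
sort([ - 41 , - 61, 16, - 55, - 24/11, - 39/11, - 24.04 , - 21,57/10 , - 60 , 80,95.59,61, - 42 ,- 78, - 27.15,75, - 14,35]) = [-78, -61, - 60 , - 55, - 42, - 41, - 27.15 , - 24.04,-21, - 14, - 39/11, - 24/11,57/10 , 16 , 35 , 61 , 75 , 80, 95.59 ]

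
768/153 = 5 + 1/51 = 5.02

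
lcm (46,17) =782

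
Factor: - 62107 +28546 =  -3^3*11^1 * 113^1  =  - 33561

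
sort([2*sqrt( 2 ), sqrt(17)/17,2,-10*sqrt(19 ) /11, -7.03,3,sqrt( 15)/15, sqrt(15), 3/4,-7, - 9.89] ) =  [ - 9.89 ,-7.03, - 7,-10*sqrt(19 ) /11,sqrt( 17 ) /17, sqrt (15 )/15,  3/4,2, 2*sqrt(2 ),  3 , sqrt(15 )] 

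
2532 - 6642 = -4110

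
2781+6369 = 9150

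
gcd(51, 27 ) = 3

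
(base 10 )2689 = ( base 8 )5201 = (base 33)2fg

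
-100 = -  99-1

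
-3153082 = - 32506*97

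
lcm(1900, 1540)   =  146300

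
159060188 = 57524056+101536132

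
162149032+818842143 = 980991175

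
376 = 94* 4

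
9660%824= 596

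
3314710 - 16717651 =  - 13402941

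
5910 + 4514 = 10424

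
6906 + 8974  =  15880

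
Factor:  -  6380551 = -29^1 * 220019^1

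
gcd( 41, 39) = 1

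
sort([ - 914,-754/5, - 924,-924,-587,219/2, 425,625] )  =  [ - 924, - 924,  -  914, - 587, - 754/5, 219/2, 425, 625]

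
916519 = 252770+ 663749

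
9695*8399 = 81428305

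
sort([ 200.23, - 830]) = [-830, 200.23 ]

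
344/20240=43/2530 = 0.02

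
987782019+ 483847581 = 1471629600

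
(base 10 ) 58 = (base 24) 2a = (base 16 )3A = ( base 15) 3D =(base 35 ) 1n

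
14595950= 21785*670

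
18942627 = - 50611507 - - 69554134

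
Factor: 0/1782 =0^1 = 0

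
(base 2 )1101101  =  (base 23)4h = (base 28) 3p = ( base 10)109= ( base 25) 49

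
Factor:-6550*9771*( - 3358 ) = 2^2*3^1*5^2* 23^1*73^1*131^1*3257^1 = 214912167900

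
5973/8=5973/8 = 746.62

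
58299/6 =9716 + 1/2 = 9716.50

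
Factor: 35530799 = 17^1 * 2090047^1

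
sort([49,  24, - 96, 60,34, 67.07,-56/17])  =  [ - 96,  -  56/17,24,  34,49, 60, 67.07]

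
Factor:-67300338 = -2^1*3^1 * 7^1*1602389^1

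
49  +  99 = 148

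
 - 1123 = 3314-4437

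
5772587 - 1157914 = 4614673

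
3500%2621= 879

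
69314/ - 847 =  - 9902/121  =  - 81.83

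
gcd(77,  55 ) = 11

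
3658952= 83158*44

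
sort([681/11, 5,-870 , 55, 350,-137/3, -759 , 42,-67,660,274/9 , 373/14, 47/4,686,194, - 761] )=[ - 870 , - 761 ,  -  759, - 67,-137/3,5,47/4, 373/14,  274/9, 42,55,681/11,194,350, 660,686]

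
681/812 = 681/812 = 0.84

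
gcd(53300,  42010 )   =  10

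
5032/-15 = - 5032/15 =- 335.47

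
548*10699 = 5863052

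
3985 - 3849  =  136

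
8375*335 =2805625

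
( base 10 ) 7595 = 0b1110110101011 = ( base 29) 90q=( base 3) 101102022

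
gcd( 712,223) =1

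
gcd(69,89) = 1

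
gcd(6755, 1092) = 7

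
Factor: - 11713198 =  - 2^1*7^1 * 836657^1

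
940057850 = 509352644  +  430705206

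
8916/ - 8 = -2229/2=- 1114.50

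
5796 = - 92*( -63)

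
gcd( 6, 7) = 1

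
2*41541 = 83082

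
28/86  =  14/43  =  0.33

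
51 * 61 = 3111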